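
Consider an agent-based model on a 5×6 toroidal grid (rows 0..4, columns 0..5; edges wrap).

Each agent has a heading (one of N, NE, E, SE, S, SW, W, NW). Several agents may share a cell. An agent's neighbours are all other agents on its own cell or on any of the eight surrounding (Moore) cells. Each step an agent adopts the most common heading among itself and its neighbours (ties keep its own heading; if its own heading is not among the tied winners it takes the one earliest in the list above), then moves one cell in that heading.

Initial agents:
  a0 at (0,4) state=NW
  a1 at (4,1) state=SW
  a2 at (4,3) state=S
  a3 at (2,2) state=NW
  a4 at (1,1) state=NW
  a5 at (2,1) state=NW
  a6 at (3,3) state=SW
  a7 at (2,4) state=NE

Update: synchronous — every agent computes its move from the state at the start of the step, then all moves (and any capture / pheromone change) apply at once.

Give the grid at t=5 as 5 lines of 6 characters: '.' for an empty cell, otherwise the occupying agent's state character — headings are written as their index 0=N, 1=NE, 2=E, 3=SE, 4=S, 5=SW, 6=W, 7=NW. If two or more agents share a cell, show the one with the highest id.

.7...7
..7.7.
.777..
......
......

t=1: a0@(4,3):NW a1@(0,0):SW a2@(0,3):S a3@(1,1):NW a4@(0,0):NW a5@(1,0):NW a6@(4,2):SW a7@(1,5):NE
t=2: a0@(3,2):NW a1@(4,5):NW a2@(1,3):S a3@(0,0):NW a4@(4,5):NW a5@(0,5):NW a6@(0,1):SW a7@(0,4):NW
t=3: a0@(2,1):NW a1@(3,4):NW a2@(2,3):S a3@(4,5):NW a4@(3,4):NW a5@(4,4):NW a6@(1,0):SW a7@(4,3):NW
t=4: a0@(1,0):NW a1@(2,3):NW a2@(1,2):NW a3@(3,4):NW a4@(2,3):NW a5@(3,3):NW a6@(2,5):SW a7@(3,2):NW
t=5: a0@(0,5):NW a1@(1,2):NW a2@(0,1):NW a3@(2,3):NW a4@(1,2):NW a5@(2,2):NW a6@(1,4):NW a7@(2,1):NW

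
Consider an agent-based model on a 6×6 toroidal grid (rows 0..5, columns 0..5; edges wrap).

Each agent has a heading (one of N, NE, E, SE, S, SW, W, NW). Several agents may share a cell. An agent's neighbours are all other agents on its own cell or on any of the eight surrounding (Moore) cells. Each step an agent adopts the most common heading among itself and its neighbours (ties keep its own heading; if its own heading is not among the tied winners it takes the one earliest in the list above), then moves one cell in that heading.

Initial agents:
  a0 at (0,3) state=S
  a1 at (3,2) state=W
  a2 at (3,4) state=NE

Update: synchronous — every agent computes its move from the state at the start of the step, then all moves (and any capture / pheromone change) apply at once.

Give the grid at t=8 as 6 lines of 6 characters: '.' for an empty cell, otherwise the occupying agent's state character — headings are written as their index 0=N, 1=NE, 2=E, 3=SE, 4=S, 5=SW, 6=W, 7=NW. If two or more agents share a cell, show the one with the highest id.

t=1: a0@(1,3):S a1@(3,1):W a2@(2,5):NE
t=2: a0@(2,3):S a1@(3,0):W a2@(1,0):NE
t=3: a0@(3,3):S a1@(3,5):W a2@(0,1):NE
t=4: a0@(4,3):S a1@(3,4):W a2@(5,2):NE
t=5: a0@(5,3):S a1@(3,3):W a2@(4,3):NE
t=6: a0@(0,3):S a1@(3,2):W a2@(3,4):NE
t=7: a0@(1,3):S a1@(3,1):W a2@(2,5):NE
t=8: a0@(2,3):S a1@(3,0):W a2@(1,0):NE

......
1.....
...4..
6.....
......
......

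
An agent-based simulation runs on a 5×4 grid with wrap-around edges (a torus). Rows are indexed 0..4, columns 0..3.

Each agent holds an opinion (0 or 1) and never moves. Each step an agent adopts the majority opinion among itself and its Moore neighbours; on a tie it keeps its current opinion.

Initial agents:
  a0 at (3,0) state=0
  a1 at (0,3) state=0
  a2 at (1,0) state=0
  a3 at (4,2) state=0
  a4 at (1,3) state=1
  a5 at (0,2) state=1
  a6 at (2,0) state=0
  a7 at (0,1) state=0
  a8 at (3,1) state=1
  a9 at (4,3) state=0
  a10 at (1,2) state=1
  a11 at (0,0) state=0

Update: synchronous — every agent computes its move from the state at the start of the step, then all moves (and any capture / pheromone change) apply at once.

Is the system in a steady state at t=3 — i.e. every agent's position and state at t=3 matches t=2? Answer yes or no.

yes

t=1: a0@(3,0):0 a1@(0,3):0 a2@(1,0):0 a3@(4,2):0 a4@(1,3):0 a5@(0,2):0 a6@(2,0):0 a7@(0,1):0 a8@(3,1):0 a9@(4,3):0 a10@(1,2):1 a11@(0,0):0
t=2: a0@(3,0):0 a1@(0,3):0 a2@(1,0):0 a3@(4,2):0 a4@(1,3):0 a5@(0,2):0 a6@(2,0):0 a7@(0,1):0 a8@(3,1):0 a9@(4,3):0 a10@(1,2):0 a11@(0,0):0
t=3: (unchanged — steady state)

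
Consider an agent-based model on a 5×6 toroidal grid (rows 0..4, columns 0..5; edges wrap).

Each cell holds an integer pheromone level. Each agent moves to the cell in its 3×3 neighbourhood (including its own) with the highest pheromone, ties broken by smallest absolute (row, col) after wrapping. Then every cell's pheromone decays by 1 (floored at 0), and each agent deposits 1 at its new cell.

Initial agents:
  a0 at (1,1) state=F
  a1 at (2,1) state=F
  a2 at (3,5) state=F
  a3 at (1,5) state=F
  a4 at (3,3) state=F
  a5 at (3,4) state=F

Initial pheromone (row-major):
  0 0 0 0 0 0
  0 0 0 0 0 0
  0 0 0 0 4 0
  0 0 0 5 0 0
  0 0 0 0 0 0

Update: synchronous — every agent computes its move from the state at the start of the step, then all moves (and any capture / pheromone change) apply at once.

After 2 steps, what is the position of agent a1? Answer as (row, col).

(0, 0)

t=1: a0@(0,0) a1@(1,0) a2@(2,4) a3@(2,4) a4@(3,3) a5@(3,3) | pheromone: 1 0 0 0 0 0 / 1 0 0 0 0 0 / 0 0 0 0 5 0 / 0 0 0 6 0 0 / 0 0 0 0 0 0
t=2: a0@(0,0) a1@(0,0) a2@(3,3) a3@(3,3) a4@(3,3) a5@(3,3) | pheromone: 2 0 0 0 0 0 / 0 0 0 0 0 0 / 0 0 0 0 4 0 / 0 0 0 9 0 0 / 0 0 0 0 0 0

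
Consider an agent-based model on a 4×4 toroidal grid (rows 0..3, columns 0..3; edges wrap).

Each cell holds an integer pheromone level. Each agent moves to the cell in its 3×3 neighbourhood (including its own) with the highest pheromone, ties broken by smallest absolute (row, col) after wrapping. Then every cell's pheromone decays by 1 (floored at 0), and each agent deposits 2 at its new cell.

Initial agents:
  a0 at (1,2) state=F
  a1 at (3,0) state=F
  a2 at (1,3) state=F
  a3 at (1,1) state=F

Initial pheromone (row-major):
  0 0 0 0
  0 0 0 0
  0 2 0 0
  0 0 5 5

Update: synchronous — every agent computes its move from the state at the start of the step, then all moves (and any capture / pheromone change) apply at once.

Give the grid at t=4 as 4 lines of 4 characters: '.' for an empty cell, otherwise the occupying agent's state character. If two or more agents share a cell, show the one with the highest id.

t=1: a0@(2,1) a1@(3,3) a2@(0,0) a3@(2,1) | pheromone: 2 0 0 0 / 0 0 0 0 / 0 5 0 0 / 0 0 4 6
t=2: a0@(2,1) a1@(3,3) a2@(3,3) a3@(2,1) | pheromone: 1 0 0 0 / 0 0 0 0 / 0 8 0 0 / 0 0 3 9
t=3: a0@(2,1) a1@(3,3) a2@(3,3) a3@(2,1) | pheromone: 0 0 0 0 / 0 0 0 0 / 0 11 0 0 / 0 0 2 12
t=4: a0@(2,1) a1@(3,3) a2@(3,3) a3@(2,1) | pheromone: 0 0 0 0 / 0 0 0 0 / 0 14 0 0 / 0 0 1 15

....
....
.F..
...F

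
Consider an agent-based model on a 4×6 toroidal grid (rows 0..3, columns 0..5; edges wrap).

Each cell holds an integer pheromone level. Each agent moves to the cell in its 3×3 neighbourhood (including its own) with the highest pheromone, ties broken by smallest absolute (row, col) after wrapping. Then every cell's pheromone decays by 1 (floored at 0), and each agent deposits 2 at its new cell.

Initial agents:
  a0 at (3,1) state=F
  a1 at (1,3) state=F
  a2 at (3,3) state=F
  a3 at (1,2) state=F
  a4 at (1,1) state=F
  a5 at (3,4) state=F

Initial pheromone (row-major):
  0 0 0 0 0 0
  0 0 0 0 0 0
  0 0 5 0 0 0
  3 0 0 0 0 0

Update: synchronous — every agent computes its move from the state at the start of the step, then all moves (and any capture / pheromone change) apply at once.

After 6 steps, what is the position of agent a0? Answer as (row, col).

t=1: a0@(2,2) a1@(2,2) a2@(2,2) a3@(2,2) a4@(2,2) a5@(0,3) | pheromone: 0 0 0 2 0 0 / 0 0 0 0 0 0 / 0 0 14 0 0 0 / 2 0 0 0 0 0
t=2: a0@(2,2) a1@(2,2) a2@(2,2) a3@(2,2) a4@(2,2) a5@(0,3) | pheromone: 0 0 0 3 0 0 / 0 0 0 0 0 0 / 0 0 23 0 0 0 / 1 0 0 0 0 0
t=3: a0@(2,2) a1@(2,2) a2@(2,2) a3@(2,2) a4@(2,2) a5@(0,3) | pheromone: 0 0 0 4 0 0 / 0 0 0 0 0 0 / 0 0 32 0 0 0 / 0 0 0 0 0 0
t=4: a0@(2,2) a1@(2,2) a2@(2,2) a3@(2,2) a4@(2,2) a5@(0,3) | pheromone: 0 0 0 5 0 0 / 0 0 0 0 0 0 / 0 0 41 0 0 0 / 0 0 0 0 0 0
t=5: a0@(2,2) a1@(2,2) a2@(2,2) a3@(2,2) a4@(2,2) a5@(0,3) | pheromone: 0 0 0 6 0 0 / 0 0 0 0 0 0 / 0 0 50 0 0 0 / 0 0 0 0 0 0
t=6: a0@(2,2) a1@(2,2) a2@(2,2) a3@(2,2) a4@(2,2) a5@(0,3) | pheromone: 0 0 0 7 0 0 / 0 0 0 0 0 0 / 0 0 59 0 0 0 / 0 0 0 0 0 0

(2, 2)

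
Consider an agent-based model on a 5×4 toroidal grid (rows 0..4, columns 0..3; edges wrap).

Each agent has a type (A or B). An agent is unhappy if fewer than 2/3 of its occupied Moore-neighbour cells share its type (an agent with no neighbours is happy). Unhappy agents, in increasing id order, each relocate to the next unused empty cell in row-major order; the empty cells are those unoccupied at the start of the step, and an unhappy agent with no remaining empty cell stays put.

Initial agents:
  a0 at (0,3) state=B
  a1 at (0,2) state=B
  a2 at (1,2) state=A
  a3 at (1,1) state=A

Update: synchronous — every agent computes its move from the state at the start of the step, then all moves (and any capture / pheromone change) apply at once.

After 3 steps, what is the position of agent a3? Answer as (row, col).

(1, 3)

t=1: a0@(0,0):B a1@(0,1):B a2@(1,0):A a3@(1,3):A
t=2: a0@(0,2):B a1@(0,3):B a2@(1,1):A a3@(1,2):A
t=3: a0@(0,0):B a1@(0,1):B a2@(1,0):A a3@(1,3):A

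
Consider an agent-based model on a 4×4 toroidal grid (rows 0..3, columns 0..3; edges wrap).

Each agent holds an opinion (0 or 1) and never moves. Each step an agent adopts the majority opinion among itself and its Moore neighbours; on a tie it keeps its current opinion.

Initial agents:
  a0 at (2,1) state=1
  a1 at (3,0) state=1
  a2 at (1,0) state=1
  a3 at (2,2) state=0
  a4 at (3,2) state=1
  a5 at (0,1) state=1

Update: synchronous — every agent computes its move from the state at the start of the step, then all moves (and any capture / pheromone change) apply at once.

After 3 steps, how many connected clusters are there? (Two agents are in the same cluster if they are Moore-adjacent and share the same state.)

t=1: a0@(2,1):1 a1@(3,0):1 a2@(1,0):1 a3@(2,2):1 a4@(3,2):1 a5@(0,1):1
t=2: (unchanged — steady state)

1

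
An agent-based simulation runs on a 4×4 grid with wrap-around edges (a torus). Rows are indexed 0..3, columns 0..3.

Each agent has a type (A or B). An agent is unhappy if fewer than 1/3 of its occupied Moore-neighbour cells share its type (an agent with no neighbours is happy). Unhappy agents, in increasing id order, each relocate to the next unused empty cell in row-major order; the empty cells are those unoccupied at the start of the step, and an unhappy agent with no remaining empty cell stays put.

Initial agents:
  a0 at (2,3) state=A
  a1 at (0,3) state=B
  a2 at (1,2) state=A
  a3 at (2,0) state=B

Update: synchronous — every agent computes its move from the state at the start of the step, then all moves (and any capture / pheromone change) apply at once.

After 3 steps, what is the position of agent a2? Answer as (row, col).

t=1: a0@(2,3):A a1@(0,0):B a2@(1,2):A a3@(0,1):B
t=2: (unchanged — steady state)

(1, 2)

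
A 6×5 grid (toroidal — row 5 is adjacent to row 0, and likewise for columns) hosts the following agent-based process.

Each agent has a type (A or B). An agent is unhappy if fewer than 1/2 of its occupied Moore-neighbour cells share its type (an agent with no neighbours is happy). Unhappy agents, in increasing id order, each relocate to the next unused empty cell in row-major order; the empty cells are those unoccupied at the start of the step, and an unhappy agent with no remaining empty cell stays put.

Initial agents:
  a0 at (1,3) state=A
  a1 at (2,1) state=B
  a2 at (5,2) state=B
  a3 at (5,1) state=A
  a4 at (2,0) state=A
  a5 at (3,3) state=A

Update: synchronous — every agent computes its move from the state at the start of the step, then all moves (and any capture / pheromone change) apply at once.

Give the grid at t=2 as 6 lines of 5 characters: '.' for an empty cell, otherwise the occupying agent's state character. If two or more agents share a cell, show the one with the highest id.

t=1: a0@(1,3):A a1@(0,0):B a2@(0,1):B a3@(0,2):A a4@(0,3):A a5@(3,3):A
t=2: (unchanged — steady state)

BBAA.
...A.
.....
...A.
.....
.....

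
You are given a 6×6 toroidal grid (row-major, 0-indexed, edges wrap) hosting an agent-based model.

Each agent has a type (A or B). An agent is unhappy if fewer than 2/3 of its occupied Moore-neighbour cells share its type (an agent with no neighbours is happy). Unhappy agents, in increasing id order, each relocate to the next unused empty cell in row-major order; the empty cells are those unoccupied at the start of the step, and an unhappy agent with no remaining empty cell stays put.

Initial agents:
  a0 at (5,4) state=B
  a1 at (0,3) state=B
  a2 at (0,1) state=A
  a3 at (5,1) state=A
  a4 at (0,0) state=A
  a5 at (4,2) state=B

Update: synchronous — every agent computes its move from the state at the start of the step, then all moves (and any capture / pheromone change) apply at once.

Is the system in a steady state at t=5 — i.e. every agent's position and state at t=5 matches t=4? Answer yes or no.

t=1: a0@(5,4):B a1@(0,3):B a2@(0,1):A a3@(5,1):A a4@(0,0):A a5@(0,2):B
t=2: a0@(5,4):B a1@(0,3):B a2@(0,1):A a3@(5,1):A a4@(0,0):A a5@(0,4):B
t=3: (unchanged — steady state)

yes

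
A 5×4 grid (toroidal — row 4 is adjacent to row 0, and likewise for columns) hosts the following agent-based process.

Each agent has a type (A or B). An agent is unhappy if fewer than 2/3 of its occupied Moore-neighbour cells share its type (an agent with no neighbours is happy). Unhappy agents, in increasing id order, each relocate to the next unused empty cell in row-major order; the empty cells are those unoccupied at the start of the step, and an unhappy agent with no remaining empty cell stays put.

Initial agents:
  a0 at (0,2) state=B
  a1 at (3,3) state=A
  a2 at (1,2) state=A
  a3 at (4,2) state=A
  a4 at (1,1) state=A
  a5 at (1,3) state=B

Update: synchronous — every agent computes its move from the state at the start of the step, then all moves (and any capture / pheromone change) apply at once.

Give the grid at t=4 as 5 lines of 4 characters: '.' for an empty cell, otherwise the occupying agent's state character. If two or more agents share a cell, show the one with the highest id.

t=1: a0@(0,0):B a1@(3,3):A a2@(0,1):A a3@(0,3):A a4@(1,0):A a5@(2,0):B
t=2: a0@(0,2):B a1@(1,1):A a2@(1,2):A a3@(1,3):A a4@(2,1):A a5@(2,2):B
t=3: a0@(0,0):B a1@(0,1):A a2@(0,3):A a3@(1,0):A a4@(2,1):A a5@(2,0):B
t=4: a0@(0,2):B a1@(1,1):A a2@(1,2):A a3@(1,3):A a4@(2,2):A a5@(2,3):B

..B.
.AAA
..AB
....
....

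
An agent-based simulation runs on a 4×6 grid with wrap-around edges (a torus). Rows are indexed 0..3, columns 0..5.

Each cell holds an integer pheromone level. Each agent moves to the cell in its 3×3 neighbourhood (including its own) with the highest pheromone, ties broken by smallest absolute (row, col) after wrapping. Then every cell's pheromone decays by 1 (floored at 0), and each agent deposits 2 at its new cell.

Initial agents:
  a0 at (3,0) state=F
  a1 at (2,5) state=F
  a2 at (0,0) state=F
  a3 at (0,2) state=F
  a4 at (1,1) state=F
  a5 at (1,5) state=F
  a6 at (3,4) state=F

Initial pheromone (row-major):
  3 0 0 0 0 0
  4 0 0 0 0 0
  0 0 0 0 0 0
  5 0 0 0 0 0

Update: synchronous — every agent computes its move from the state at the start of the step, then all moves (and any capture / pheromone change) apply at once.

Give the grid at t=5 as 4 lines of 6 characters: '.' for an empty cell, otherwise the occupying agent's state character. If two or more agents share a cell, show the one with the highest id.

...F..
F.....
......
F.....

t=1: a0@(3,0) a1@(3,0) a2@(3,0) a3@(0,1) a4@(1,0) a5@(1,0) a6@(0,3) | pheromone: 2 2 0 2 0 0 / 7 0 0 0 0 0 / 0 0 0 0 0 0 / 10 0 0 0 0 0
t=2: a0@(3,0) a1@(3,0) a2@(3,0) a3@(3,0) a4@(1,0) a5@(1,0) a6@(0,3) | pheromone: 1 1 0 3 0 0 / 10 0 0 0 0 0 / 0 0 0 0 0 0 / 17 0 0 0 0 0
t=3: a0@(3,0) a1@(3,0) a2@(3,0) a3@(3,0) a4@(1,0) a5@(1,0) a6@(0,3) | pheromone: 0 0 0 4 0 0 / 13 0 0 0 0 0 / 0 0 0 0 0 0 / 24 0 0 0 0 0
t=4: a0@(3,0) a1@(3,0) a2@(3,0) a3@(3,0) a4@(1,0) a5@(1,0) a6@(0,3) | pheromone: 0 0 0 5 0 0 / 16 0 0 0 0 0 / 0 0 0 0 0 0 / 31 0 0 0 0 0
t=5: a0@(3,0) a1@(3,0) a2@(3,0) a3@(3,0) a4@(1,0) a5@(1,0) a6@(0,3) | pheromone: 0 0 0 6 0 0 / 19 0 0 0 0 0 / 0 0 0 0 0 0 / 38 0 0 0 0 0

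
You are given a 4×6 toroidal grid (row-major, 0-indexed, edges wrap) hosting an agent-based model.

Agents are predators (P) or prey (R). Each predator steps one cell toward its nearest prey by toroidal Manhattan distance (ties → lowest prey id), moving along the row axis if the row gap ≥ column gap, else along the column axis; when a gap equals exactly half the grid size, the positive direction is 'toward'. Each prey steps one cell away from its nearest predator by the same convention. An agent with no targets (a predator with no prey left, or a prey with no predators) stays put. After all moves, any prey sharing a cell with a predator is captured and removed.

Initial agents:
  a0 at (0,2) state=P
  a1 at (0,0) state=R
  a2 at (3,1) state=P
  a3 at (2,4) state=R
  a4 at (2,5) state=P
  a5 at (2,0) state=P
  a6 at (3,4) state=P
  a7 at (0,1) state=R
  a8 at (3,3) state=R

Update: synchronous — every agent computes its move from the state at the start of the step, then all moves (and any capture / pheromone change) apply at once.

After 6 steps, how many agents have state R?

t=1: a0@(0,1):P a1@(0,5):R a2@(0,1):P a3@(2,3):R a4@(2,4):P a5@(3,0):P a6@(2,4):P a7@(0,0):R a8@(3,2):R
t=2: a0@(0,0):P a1@(0,4):R a2@(0,0):P a3@(2,2):R a4@(2,3):P a5@(0,0):P a6@(2,3):P a7@(0,5):R a8@(2,2):R
t=3: a0@(0,5):P a1@(0,3):R a2@(0,5):P a3@(2,1):R a4@(2,2):P a5@(0,5):P a6@(2,2):P a7@(0,4):R a8@(2,1):R
t=4: a0@(0,4):P a1@(0,2):R a2@(0,4):P a3@(2,0):R a4@(2,1):P a5@(0,4):P a6@(2,1):P a7@(0,3):R a8@(2,0):R
t=5: a0@(0,3):P a1@(0,1):R a2@(0,3):P a3@(2,5):R a4@(2,0):P a5@(0,3):P a6@(2,0):P a7@(0,2):R a8@(2,5):R
t=6: a0@(0,2):P a1@(0,0):R a2@(0,2):P a3@(2,4):R a4@(2,5):P a5@(0,2):P a6@(2,5):P a7@(0,1):R a8@(2,4):R

4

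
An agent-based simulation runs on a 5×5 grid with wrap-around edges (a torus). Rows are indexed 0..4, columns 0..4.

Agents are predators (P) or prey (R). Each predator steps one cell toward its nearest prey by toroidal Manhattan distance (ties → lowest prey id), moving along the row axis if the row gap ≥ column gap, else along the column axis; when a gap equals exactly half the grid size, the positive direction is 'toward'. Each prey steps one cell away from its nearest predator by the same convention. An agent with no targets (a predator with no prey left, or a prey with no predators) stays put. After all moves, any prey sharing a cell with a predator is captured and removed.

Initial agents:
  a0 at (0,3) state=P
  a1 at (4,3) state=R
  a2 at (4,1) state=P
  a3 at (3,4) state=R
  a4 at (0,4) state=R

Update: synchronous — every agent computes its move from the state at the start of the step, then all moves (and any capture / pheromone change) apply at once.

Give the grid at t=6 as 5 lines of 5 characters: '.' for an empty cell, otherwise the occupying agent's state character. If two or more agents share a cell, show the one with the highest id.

t=1: a0@(4,3):P a1@(3,3):R a2@(4,2):P a3@(2,4):R a4@(0,0):R
t=2: a0@(3,3):P a1@(2,3):R a2@(3,2):P a3@(1,4):R a4@(0,1):R
t=3: a0@(2,3):P a1@(1,3):R a2@(2,2):P a3@(0,4):R a4@(1,1):R
t=4: a0@(1,3):P a1@(0,3):R a2@(1,2):P a3@(4,4):R a4@(0,1):R
t=5: a0@(0,3):P a1@(4,3):R a2@(0,2):P a3@(3,4):R a4@(4,1):R
t=6: a0@(4,3):P a1@(3,3):R a2@(4,2):P a3@(2,4):R a4@(3,1):R

.....
.....
....R
.R.R.
..PP.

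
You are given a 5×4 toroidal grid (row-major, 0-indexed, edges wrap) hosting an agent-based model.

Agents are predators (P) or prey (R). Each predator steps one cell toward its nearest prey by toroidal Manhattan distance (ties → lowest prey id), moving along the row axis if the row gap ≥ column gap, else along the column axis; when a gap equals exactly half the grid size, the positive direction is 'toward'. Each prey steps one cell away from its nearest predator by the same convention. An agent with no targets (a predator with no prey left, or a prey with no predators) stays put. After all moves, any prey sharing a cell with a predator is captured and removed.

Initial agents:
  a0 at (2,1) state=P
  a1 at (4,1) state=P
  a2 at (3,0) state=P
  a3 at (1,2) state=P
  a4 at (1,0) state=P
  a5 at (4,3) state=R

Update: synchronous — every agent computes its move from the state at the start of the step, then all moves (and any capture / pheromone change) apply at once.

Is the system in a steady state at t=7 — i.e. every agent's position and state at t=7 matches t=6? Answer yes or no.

yes

t=1: a0@(3,1):P a1@(4,2):P a2@(4,0):P a3@(0,2):P a4@(0,0):P
t=2: (unchanged — steady state)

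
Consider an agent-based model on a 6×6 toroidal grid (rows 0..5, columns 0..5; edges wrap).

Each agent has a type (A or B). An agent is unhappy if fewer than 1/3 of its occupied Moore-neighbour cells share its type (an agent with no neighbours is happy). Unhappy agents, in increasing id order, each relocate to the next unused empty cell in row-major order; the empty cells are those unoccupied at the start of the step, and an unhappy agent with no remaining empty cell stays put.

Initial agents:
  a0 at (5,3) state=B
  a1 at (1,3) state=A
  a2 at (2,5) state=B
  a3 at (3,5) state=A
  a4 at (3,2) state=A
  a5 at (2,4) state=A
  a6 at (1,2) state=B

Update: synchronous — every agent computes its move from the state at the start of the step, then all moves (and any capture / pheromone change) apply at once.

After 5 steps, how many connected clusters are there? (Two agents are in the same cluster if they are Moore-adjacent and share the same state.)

4

t=1: a0@(5,3):B a1@(1,3):A a2@(0,0):B a3@(3,5):A a4@(3,2):A a5@(2,4):A a6@(0,1):B
t=2: (unchanged — steady state)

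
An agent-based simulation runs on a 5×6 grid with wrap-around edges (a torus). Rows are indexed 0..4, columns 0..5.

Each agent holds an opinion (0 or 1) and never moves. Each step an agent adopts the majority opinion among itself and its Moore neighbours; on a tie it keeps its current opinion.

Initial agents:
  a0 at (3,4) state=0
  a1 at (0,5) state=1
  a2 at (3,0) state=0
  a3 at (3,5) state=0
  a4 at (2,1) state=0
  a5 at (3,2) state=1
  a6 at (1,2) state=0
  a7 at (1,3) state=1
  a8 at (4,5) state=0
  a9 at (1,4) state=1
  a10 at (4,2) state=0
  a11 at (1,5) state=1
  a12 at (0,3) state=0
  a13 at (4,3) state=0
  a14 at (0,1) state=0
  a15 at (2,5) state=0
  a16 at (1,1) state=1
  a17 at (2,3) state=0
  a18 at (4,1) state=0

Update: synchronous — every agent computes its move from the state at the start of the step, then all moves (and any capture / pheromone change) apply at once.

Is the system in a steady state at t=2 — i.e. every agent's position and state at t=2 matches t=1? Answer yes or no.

no

t=1: a0@(3,4):0 a1@(0,5):1 a2@(3,0):0 a3@(3,5):0 a4@(2,1):0 a5@(3,2):0 a6@(1,2):0 a7@(1,3):0 a8@(4,5):0 a9@(1,4):1 a10@(4,2):0 a11@(1,5):1 a12@(0,3):0 a13@(4,3):0 a14@(0,1):0 a15@(2,5):0 a16@(1,1):0 a17@(2,3):0 a18@(4,1):0
t=2: a0@(3,4):0 a1@(0,5):1 a2@(3,0):0 a3@(3,5):0 a4@(2,1):0 a5@(3,2):0 a6@(1,2):0 a7@(1,3):0 a8@(4,5):0 a9@(1,4):0 a10@(4,2):0 a11@(1,5):1 a12@(0,3):0 a13@(4,3):0 a14@(0,1):0 a15@(2,5):0 a16@(1,1):0 a17@(2,3):0 a18@(4,1):0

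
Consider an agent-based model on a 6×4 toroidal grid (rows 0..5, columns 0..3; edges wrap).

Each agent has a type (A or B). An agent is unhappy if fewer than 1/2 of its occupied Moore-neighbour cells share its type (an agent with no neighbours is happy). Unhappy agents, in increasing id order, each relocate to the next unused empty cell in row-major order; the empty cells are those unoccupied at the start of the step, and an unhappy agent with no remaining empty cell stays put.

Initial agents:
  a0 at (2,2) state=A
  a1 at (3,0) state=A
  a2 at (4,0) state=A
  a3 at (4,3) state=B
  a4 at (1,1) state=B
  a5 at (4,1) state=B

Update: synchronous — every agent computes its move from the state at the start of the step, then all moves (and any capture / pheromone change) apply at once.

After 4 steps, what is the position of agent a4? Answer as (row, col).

(1, 1)

t=1: a0@(0,0):A a1@(0,1):A a2@(0,2):A a3@(0,3):B a4@(1,0):B a5@(1,2):B
t=2: a0@(1,1):A a1@(0,1):A a2@(1,3):A a3@(0,3):B a4@(2,0):B a5@(2,1):B
t=3: a0@(0,0):A a1@(0,1):A a2@(0,2):A a3@(1,0):B a4@(1,2):B a5@(2,1):B
t=4: a0@(0,0):A a1@(0,1):A a2@(0,2):A a3@(0,3):B a4@(1,1):B a5@(2,1):B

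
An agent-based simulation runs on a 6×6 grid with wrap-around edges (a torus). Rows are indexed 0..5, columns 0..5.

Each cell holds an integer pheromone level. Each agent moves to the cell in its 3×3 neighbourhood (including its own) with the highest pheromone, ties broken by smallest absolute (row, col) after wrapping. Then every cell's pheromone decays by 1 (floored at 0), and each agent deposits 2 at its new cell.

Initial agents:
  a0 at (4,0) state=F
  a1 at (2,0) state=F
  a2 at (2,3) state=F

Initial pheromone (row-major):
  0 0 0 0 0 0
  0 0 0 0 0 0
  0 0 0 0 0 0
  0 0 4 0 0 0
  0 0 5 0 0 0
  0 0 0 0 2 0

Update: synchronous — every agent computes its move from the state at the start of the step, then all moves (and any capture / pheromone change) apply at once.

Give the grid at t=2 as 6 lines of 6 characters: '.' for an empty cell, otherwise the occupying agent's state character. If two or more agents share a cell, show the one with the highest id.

t=1: a0@(3,0) a1@(1,0) a2@(3,2) | pheromone: 0 0 0 0 0 0 / 2 0 0 0 0 0 / 0 0 0 0 0 0 / 2 0 5 0 0 0 / 0 0 4 0 0 0 / 0 0 0 0 1 0
t=2: a0@(3,0) a1@(1,0) a2@(3,2) | pheromone: 0 0 0 0 0 0 / 3 0 0 0 0 0 / 0 0 0 0 0 0 / 3 0 6 0 0 0 / 0 0 3 0 0 0 / 0 0 0 0 0 0

......
F.....
......
F.F...
......
......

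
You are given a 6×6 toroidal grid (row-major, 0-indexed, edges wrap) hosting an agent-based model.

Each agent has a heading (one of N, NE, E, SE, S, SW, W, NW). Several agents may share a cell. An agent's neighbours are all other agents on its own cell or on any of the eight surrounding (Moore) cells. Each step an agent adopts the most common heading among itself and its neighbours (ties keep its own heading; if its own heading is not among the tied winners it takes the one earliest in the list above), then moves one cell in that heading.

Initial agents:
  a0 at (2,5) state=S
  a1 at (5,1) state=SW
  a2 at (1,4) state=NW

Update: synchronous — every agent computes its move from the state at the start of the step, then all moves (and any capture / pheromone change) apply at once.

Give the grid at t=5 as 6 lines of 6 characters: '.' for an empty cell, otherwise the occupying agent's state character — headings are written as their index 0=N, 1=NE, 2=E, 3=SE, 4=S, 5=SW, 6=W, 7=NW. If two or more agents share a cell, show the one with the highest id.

t=1: a0@(3,5):S a1@(0,0):SW a2@(0,3):NW
t=2: a0@(4,5):S a1@(1,5):SW a2@(5,2):NW
t=3: a0@(5,5):S a1@(2,4):SW a2@(4,1):NW
t=4: a0@(0,5):S a1@(3,3):SW a2@(3,0):NW
t=5: a0@(1,5):S a1@(4,2):SW a2@(2,5):NW

......
.....4
.....7
......
..5...
......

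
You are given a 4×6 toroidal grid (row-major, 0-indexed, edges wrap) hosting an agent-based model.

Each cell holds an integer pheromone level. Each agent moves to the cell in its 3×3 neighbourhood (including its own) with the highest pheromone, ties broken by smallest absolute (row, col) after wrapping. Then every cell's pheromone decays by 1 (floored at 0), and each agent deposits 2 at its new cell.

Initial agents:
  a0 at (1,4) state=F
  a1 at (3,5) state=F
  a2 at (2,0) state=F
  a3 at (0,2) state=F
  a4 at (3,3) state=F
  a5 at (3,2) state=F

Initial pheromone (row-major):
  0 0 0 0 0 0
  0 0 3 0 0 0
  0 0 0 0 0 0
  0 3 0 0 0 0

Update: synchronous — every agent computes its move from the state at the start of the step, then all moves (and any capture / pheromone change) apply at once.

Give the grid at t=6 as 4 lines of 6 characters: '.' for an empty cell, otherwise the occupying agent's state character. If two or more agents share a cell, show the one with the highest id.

t=1: a0@(0,3) a1@(0,0) a2@(3,1) a3@(1,2) a4@(0,2) a5@(3,1) | pheromone: 2 0 2 2 0 0 / 0 0 4 0 0 0 / 0 0 0 0 0 0 / 0 6 0 0 0 0
t=2: a0@(1,2) a1@(3,1) a2@(3,1) a3@(1,2) a4@(3,1) a5@(3,1) | pheromone: 1 0 1 1 0 0 / 0 0 7 0 0 0 / 0 0 0 0 0 0 / 0 13 0 0 0 0
t=3: a0@(1,2) a1@(3,1) a2@(3,1) a3@(1,2) a4@(3,1) a5@(3,1) | pheromone: 0 0 0 0 0 0 / 0 0 10 0 0 0 / 0 0 0 0 0 0 / 0 20 0 0 0 0
t=4: a0@(1,2) a1@(3,1) a2@(3,1) a3@(1,2) a4@(3,1) a5@(3,1) | pheromone: 0 0 0 0 0 0 / 0 0 13 0 0 0 / 0 0 0 0 0 0 / 0 27 0 0 0 0
t=5: a0@(1,2) a1@(3,1) a2@(3,1) a3@(1,2) a4@(3,1) a5@(3,1) | pheromone: 0 0 0 0 0 0 / 0 0 16 0 0 0 / 0 0 0 0 0 0 / 0 34 0 0 0 0
t=6: a0@(1,2) a1@(3,1) a2@(3,1) a3@(1,2) a4@(3,1) a5@(3,1) | pheromone: 0 0 0 0 0 0 / 0 0 19 0 0 0 / 0 0 0 0 0 0 / 0 41 0 0 0 0

......
..F...
......
.F....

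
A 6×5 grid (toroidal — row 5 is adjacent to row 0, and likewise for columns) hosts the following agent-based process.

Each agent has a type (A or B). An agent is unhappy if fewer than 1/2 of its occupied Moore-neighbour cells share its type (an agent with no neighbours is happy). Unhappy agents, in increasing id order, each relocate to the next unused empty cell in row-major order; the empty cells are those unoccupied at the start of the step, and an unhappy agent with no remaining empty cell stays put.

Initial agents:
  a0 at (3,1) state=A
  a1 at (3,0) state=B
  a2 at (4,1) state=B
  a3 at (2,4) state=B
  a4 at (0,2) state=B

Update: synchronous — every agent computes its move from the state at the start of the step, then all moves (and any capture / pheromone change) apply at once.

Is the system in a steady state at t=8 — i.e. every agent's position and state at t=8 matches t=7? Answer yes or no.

yes

t=1: a0@(0,0):A a1@(3,0):B a2@(4,1):B a3@(2,4):B a4@(0,2):B
t=2: (unchanged — steady state)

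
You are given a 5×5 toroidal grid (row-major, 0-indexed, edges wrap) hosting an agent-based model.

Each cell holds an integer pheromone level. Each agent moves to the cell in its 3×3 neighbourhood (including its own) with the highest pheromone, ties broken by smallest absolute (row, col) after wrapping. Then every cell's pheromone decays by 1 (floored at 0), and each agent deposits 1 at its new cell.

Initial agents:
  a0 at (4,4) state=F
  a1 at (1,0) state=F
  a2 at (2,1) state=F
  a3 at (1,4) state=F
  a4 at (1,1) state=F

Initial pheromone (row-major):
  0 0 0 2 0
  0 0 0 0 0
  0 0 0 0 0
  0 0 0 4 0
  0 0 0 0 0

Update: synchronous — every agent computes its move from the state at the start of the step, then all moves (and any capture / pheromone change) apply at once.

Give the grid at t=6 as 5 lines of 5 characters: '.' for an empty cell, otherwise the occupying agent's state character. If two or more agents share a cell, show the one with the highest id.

t=1: a0@(3,3) a1@(0,0) a2@(1,0) a3@(0,3) a4@(0,0) | pheromone: 2 0 0 2 0 / 1 0 0 0 0 / 0 0 0 0 0 / 0 0 0 4 0 / 0 0 0 0 0
t=2: a0@(3,3) a1@(0,0) a2@(0,0) a3@(0,3) a4@(0,0) | pheromone: 4 0 0 2 0 / 0 0 0 0 0 / 0 0 0 0 0 / 0 0 0 4 0 / 0 0 0 0 0
t=3: a0@(3,3) a1@(0,0) a2@(0,0) a3@(0,3) a4@(0,0) | pheromone: 6 0 0 2 0 / 0 0 0 0 0 / 0 0 0 0 0 / 0 0 0 4 0 / 0 0 0 0 0
t=4: a0@(3,3) a1@(0,0) a2@(0,0) a3@(0,3) a4@(0,0) | pheromone: 8 0 0 2 0 / 0 0 0 0 0 / 0 0 0 0 0 / 0 0 0 4 0 / 0 0 0 0 0
t=5: a0@(3,3) a1@(0,0) a2@(0,0) a3@(0,3) a4@(0,0) | pheromone: 10 0 0 2 0 / 0 0 0 0 0 / 0 0 0 0 0 / 0 0 0 4 0 / 0 0 0 0 0
t=6: a0@(3,3) a1@(0,0) a2@(0,0) a3@(0,3) a4@(0,0) | pheromone: 12 0 0 2 0 / 0 0 0 0 0 / 0 0 0 0 0 / 0 0 0 4 0 / 0 0 0 0 0

F..F.
.....
.....
...F.
.....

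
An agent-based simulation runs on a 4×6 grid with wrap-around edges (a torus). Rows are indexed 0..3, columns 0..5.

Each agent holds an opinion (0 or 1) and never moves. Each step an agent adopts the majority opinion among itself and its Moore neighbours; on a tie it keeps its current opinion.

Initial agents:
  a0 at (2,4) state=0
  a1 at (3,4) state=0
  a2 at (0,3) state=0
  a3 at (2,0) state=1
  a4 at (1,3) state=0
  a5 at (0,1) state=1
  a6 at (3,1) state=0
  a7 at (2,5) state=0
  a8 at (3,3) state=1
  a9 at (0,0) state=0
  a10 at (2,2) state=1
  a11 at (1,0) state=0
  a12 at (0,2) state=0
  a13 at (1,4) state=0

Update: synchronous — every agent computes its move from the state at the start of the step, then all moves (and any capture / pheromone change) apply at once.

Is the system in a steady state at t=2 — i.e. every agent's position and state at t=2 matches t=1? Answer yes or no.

t=1: a0@(2,4):0 a1@(3,4):0 a2@(0,3):0 a3@(2,0):0 a4@(1,3):0 a5@(0,1):0 a6@(3,1):0 a7@(2,5):0 a8@(3,3):0 a9@(0,0):0 a10@(2,2):1 a11@(1,0):0 a12@(0,2):0 a13@(1,4):0
t=2: a0@(2,4):0 a1@(3,4):0 a2@(0,3):0 a3@(2,0):0 a4@(1,3):0 a5@(0,1):0 a6@(3,1):0 a7@(2,5):0 a8@(3,3):0 a9@(0,0):0 a10@(2,2):0 a11@(1,0):0 a12@(0,2):0 a13@(1,4):0

no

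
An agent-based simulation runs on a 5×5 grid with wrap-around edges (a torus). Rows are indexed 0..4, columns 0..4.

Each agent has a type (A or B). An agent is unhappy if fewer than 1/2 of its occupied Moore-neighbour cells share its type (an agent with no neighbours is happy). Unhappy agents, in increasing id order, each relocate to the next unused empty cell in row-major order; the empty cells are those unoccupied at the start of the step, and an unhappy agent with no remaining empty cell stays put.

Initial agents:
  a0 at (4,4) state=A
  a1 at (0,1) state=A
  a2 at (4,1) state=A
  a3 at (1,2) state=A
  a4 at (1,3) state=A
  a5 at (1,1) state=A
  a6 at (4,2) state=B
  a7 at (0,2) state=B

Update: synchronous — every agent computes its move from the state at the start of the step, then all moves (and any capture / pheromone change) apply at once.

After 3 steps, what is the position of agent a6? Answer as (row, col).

(0, 3)

t=1: a0@(4,4):A a1@(0,1):A a2@(0,0):A a3@(1,2):A a4@(1,3):A a5@(1,1):A a6@(0,3):B a7@(0,4):B
t=2: a0@(0,2):A a1@(0,1):A a2@(0,0):A a3@(1,2):A a4@(1,0):A a5@(1,1):A a6@(1,4):B a7@(2,0):B
t=3: a0@(0,2):A a1@(0,1):A a2@(0,0):A a3@(1,2):A a4@(1,0):A a5@(1,1):A a6@(0,3):B a7@(0,4):B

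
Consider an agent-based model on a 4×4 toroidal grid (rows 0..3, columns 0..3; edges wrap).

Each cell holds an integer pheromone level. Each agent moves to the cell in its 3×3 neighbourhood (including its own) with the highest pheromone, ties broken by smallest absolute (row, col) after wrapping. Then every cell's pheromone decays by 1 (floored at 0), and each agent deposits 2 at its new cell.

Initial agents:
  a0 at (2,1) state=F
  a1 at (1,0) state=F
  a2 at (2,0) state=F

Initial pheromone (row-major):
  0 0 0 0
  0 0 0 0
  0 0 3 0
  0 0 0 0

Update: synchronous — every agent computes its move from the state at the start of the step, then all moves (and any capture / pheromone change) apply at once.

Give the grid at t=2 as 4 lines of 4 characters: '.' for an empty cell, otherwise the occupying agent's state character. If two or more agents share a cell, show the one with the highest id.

F...
....
..F.
....

t=1: a0@(2,2) a1@(0,0) a2@(1,0) | pheromone: 2 0 0 0 / 2 0 0 0 / 0 0 4 0 / 0 0 0 0
t=2: a0@(2,2) a1@(0,0) a2@(0,0) | pheromone: 5 0 0 0 / 1 0 0 0 / 0 0 5 0 / 0 0 0 0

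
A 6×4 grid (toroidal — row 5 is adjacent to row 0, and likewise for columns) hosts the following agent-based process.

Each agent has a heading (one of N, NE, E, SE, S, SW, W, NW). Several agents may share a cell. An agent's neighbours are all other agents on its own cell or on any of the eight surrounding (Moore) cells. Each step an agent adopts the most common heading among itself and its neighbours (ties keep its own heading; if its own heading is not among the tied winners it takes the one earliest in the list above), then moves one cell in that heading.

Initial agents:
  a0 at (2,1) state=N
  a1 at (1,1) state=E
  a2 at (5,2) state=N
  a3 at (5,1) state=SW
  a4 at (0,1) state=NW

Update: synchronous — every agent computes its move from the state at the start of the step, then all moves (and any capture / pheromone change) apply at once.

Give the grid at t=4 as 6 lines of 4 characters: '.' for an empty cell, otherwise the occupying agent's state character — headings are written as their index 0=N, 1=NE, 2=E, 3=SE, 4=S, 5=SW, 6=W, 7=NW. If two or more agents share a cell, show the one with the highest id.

....
.20.
.7..
.5..
.0..
....

t=1: a0@(1,1):N a1@(1,2):E a2@(4,2):N a3@(0,0):SW a4@(5,0):NW
t=2: a0@(0,1):N a1@(1,3):E a2@(3,2):N a3@(1,3):SW a4@(4,3):NW
t=3: a0@(5,1):N a1@(1,0):E a2@(2,2):N a3@(2,2):SW a4@(3,2):NW
t=4: a0@(4,1):N a1@(1,1):E a2@(1,2):N a3@(3,1):SW a4@(2,1):NW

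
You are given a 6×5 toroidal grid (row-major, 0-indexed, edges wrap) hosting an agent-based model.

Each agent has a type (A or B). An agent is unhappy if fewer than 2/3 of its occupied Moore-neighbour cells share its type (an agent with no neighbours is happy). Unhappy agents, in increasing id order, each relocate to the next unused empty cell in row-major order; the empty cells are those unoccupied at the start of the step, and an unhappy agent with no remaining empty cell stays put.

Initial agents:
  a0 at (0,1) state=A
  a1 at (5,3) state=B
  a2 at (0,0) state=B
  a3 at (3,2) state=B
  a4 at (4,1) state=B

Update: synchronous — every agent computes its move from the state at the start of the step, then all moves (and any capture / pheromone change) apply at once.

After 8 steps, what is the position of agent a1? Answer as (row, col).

t=1: a0@(0,2):A a1@(5,3):B a2@(0,3):B a3@(3,2):B a4@(4,1):B
t=2: a0@(0,0):A a1@(0,1):B a2@(0,4):B a3@(3,2):B a4@(4,1):B
t=3: a0@(0,2):A a1@(0,3):B a2@(1,0):B a3@(3,2):B a4@(4,1):B
t=4: a0@(0,0):A a1@(0,1):B a2@(1,0):B a3@(3,2):B a4@(4,1):B
t=5: a0@(0,2):A a1@(0,3):B a2@(0,4):B a3@(3,2):B a4@(4,1):B
t=6: a0@(0,0):A a1@(0,1):B a2@(0,4):B a3@(3,2):B a4@(4,1):B
t=7: a0@(0,2):A a1@(0,3):B a2@(1,0):B a3@(3,2):B a4@(4,1):B
t=8: a0@(0,0):A a1@(0,1):B a2@(1,0):B a3@(3,2):B a4@(4,1):B

(0, 1)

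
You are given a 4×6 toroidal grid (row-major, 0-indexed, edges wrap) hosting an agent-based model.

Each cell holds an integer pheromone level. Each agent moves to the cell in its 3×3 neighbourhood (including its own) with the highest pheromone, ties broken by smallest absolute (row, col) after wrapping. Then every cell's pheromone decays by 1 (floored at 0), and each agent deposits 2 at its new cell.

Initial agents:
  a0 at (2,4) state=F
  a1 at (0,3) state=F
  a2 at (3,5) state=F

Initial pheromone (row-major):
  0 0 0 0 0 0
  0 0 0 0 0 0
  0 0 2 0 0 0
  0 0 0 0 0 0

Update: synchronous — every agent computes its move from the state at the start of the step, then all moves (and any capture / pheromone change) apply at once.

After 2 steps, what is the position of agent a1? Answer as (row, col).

t=1: a0@(1,3) a1@(0,2) a2@(0,0) | pheromone: 2 0 2 0 0 0 / 0 0 0 2 0 0 / 0 0 1 0 0 0 / 0 0 0 0 0 0
t=2: a0@(0,2) a1@(0,2) a2@(0,0) | pheromone: 3 0 5 0 0 0 / 0 0 0 1 0 0 / 0 0 0 0 0 0 / 0 0 0 0 0 0

(0, 2)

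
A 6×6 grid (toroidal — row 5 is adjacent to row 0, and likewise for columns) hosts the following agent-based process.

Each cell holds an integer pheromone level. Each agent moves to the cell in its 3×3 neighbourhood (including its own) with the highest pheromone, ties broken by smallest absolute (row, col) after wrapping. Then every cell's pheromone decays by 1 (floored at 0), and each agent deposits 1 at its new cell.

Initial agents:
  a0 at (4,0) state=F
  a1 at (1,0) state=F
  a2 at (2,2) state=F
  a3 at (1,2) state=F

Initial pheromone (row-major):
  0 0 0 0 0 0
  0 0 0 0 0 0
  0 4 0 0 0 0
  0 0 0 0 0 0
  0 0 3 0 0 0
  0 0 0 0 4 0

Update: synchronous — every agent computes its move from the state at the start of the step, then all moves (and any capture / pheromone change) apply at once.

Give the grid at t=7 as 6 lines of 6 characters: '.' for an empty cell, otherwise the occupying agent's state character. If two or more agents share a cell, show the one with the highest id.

t=1: a0@(3,0) a1@(2,1) a2@(2,1) a3@(2,1) | pheromone: 0 0 0 0 0 0 / 0 0 0 0 0 0 / 0 6 0 0 0 0 / 1 0 0 0 0 0 / 0 0 2 0 0 0 / 0 0 0 0 3 0
t=2: a0@(2,1) a1@(2,1) a2@(2,1) a3@(2,1) | pheromone: 0 0 0 0 0 0 / 0 0 0 0 0 0 / 0 9 0 0 0 0 / 0 0 0 0 0 0 / 0 0 1 0 0 0 / 0 0 0 0 2 0
t=3: a0@(2,1) a1@(2,1) a2@(2,1) a3@(2,1) | pheromone: 0 0 0 0 0 0 / 0 0 0 0 0 0 / 0 12 0 0 0 0 / 0 0 0 0 0 0 / 0 0 0 0 0 0 / 0 0 0 0 1 0
t=4: a0@(2,1) a1@(2,1) a2@(2,1) a3@(2,1) | pheromone: 0 0 0 0 0 0 / 0 0 0 0 0 0 / 0 15 0 0 0 0 / 0 0 0 0 0 0 / 0 0 0 0 0 0 / 0 0 0 0 0 0
t=5: a0@(2,1) a1@(2,1) a2@(2,1) a3@(2,1) | pheromone: 0 0 0 0 0 0 / 0 0 0 0 0 0 / 0 18 0 0 0 0 / 0 0 0 0 0 0 / 0 0 0 0 0 0 / 0 0 0 0 0 0
t=6: a0@(2,1) a1@(2,1) a2@(2,1) a3@(2,1) | pheromone: 0 0 0 0 0 0 / 0 0 0 0 0 0 / 0 21 0 0 0 0 / 0 0 0 0 0 0 / 0 0 0 0 0 0 / 0 0 0 0 0 0
t=7: a0@(2,1) a1@(2,1) a2@(2,1) a3@(2,1) | pheromone: 0 0 0 0 0 0 / 0 0 0 0 0 0 / 0 24 0 0 0 0 / 0 0 0 0 0 0 / 0 0 0 0 0 0 / 0 0 0 0 0 0

......
......
.F....
......
......
......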